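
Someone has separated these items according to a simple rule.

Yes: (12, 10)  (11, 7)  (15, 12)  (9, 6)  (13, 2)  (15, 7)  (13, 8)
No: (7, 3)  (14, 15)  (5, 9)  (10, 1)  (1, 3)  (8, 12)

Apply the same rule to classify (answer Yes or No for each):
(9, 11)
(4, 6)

No, No

The simplest hypothesis consistent with all the labels is: first > second AND sum ≥ 14.
(9, 11) — 9 < 11, 9+11 = 20, hence No. (4, 6) — 4 < 6, 4+6 = 10, hence No.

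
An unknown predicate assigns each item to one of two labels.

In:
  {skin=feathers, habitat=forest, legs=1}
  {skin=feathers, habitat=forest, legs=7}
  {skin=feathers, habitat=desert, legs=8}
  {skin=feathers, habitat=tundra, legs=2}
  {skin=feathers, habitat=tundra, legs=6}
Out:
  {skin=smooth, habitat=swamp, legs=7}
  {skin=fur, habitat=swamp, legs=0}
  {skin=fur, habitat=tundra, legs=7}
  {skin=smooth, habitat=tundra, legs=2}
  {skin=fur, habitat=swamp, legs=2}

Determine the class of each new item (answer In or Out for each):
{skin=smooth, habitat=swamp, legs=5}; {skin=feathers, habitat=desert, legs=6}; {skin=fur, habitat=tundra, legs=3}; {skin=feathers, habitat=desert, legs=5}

Out, In, Out, In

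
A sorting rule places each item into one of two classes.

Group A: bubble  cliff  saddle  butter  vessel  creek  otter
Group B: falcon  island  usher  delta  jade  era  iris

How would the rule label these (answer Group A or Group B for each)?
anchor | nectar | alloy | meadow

Group B, Group B, Group A, Group B

One predicate separates the groups cleanly: has a double letter.
anchor: no doubled letter — does not fit, so Group B. nectar: no doubled letter — does not fit, so Group B. alloy: 'll' doubled — qualifies, so Group A. meadow: no doubled letter — does not fit, so Group B.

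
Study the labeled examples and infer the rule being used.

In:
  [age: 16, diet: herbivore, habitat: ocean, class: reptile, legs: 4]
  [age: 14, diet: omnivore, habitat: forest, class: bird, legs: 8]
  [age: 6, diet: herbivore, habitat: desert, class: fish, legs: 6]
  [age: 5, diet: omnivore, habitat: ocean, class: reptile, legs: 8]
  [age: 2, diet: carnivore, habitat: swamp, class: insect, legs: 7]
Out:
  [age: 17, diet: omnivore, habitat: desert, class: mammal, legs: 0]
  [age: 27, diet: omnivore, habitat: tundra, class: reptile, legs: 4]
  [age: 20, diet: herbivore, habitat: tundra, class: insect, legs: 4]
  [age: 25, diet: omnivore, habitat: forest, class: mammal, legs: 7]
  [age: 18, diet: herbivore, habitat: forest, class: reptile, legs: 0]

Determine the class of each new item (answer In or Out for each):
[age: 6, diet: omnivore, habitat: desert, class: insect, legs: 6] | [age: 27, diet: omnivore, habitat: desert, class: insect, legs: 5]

In, Out

The pattern is that an item is 'In' exactly when: age ≤ 16.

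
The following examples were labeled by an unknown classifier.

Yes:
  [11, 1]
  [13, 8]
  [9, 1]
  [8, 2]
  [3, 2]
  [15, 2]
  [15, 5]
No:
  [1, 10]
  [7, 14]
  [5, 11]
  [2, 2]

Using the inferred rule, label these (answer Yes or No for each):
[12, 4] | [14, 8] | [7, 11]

Yes, Yes, No

Rule: first > second. This holds for each 'Yes' example and fails for each 'No' one.
Yes: [12, 4], since 12 > 4. Yes: [14, 8], since 14 > 8. No: [7, 11], since 7 < 11.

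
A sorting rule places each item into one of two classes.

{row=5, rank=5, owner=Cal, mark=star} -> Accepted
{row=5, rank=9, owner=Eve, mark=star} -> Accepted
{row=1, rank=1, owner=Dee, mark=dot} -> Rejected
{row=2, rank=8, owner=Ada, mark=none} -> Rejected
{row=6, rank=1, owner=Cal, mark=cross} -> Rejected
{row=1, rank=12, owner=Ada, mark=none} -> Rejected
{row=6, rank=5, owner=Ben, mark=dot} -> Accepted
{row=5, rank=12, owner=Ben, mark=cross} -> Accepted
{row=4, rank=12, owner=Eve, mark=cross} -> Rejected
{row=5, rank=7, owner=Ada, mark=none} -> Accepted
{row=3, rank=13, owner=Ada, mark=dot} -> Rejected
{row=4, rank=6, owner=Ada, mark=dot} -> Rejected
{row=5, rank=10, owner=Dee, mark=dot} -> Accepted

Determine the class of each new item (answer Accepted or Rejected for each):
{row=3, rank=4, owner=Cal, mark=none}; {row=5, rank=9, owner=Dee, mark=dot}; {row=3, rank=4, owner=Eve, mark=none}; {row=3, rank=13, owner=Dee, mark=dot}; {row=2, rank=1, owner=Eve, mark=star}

Rejected, Accepted, Rejected, Rejected, Rejected

The distinguishing property — rank ≥ 5 AND row ≥ 5 — holds for all the 'Accepted' cases and none of the 'Rejected' cases.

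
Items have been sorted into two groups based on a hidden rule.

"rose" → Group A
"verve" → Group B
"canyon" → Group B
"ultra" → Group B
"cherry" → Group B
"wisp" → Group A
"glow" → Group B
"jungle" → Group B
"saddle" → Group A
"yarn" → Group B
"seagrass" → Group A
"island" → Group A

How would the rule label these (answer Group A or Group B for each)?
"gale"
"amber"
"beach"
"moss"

Group B, Group B, Group B, Group A

Rule: contains 's'. This holds for each 'Group A' example and fails for each 'Group B' one.
"gale" — no 's', hence Group B. "amber" — no 's', hence Group B. "beach" — no 's', hence Group B. "moss" — has 's', hence Group A.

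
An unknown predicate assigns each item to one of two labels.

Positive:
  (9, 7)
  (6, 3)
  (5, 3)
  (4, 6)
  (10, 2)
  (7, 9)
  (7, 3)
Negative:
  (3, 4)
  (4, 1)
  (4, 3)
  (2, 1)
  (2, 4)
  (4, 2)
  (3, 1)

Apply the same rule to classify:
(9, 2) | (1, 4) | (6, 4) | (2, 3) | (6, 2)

The distinguishing property — sum ≥ 8 — holds for all the 'Positive' cases and none of the 'Negative' cases.
(9, 2) → 9+2 = 11 → Positive.
(1, 4) → 1+4 = 5 → Negative.
(6, 4) → 6+4 = 10 → Positive.
(2, 3) → 2+3 = 5 → Negative.
(6, 2) → 6+2 = 8 → Positive.

Positive, Negative, Positive, Negative, Positive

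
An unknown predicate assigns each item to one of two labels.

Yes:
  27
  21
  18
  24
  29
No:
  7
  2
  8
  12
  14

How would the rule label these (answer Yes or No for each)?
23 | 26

Yes, Yes

The classifier is using: at least 18.
23: 23 ≥ 18 — checks out, so Yes.
26: 26 ≥ 18 — checks out, so Yes.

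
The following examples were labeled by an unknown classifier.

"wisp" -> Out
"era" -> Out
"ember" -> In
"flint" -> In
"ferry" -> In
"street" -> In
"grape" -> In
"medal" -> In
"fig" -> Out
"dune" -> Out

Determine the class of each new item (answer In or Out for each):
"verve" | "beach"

All 'In' examples share one property — length ≥ 5 — and every 'Out' example lacks it.
"verve": length 5, checks out → In. "beach": length 5, checks out → In.

In, In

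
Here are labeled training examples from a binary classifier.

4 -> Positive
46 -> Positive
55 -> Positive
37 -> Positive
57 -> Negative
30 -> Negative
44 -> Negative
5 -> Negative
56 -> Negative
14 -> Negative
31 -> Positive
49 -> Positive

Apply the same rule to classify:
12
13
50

Negative, Positive, Negative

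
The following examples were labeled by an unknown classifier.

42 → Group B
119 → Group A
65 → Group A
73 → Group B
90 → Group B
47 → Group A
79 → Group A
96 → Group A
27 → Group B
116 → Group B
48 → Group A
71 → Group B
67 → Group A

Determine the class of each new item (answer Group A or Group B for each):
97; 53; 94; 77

Group A, Group B, Group A, Group A

The distinguishing property — digit sum ≥ 11 — holds for all the 'Group A' cases and none of the 'Group B' cases.
97: Group A (digit sum 9+7 = 16).
53: Group B (digit sum 5+3 = 8).
94: Group A (digit sum 9+4 = 13).
77: Group A (digit sum 7+7 = 14).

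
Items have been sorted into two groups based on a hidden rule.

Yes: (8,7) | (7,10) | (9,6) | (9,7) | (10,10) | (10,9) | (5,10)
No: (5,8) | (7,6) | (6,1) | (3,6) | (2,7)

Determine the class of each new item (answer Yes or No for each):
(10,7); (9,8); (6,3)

Yes, Yes, No

Rule: sum ≥ 15. This holds for each 'Yes' example and fails for each 'No' one.
(10,7): 10+7 = 17 — meets the rule, so Yes. (9,8): 9+8 = 17 — meets the rule, so Yes. (6,3): 6+3 = 9 — does not pass, so No.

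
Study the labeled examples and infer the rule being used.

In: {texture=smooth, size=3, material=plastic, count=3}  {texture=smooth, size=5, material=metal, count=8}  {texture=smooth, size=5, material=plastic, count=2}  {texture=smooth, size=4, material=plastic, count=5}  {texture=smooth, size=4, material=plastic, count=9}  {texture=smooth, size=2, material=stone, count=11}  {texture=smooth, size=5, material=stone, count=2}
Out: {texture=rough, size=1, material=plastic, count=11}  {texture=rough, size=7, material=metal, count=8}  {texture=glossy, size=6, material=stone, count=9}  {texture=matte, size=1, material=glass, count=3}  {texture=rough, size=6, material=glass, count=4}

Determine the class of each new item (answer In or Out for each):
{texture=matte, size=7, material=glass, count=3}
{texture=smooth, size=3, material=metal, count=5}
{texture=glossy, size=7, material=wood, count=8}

All 'In' examples share one property — texture is smooth — and every 'Out' example lacks it.
{texture=matte, size=7, material=glass, count=3} → texture is matte → Out.
{texture=smooth, size=3, material=metal, count=5} → texture is smooth → In.
{texture=glossy, size=7, material=wood, count=8} → texture is glossy → Out.

Out, In, Out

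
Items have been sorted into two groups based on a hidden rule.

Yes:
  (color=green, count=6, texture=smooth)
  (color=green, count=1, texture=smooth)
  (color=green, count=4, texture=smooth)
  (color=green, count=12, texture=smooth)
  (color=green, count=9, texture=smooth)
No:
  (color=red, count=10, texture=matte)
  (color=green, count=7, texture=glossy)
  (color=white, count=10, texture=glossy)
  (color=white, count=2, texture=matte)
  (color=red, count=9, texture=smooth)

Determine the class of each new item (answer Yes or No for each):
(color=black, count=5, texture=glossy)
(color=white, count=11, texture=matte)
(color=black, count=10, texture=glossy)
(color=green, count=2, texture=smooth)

The rule appears to be: texture is smooth AND color is green.
(color=black, count=5, texture=glossy): No (texture is glossy, color is black).
(color=white, count=11, texture=matte): No (texture is matte, color is white).
(color=black, count=10, texture=glossy): No (texture is glossy, color is black).
(color=green, count=2, texture=smooth): Yes (texture is smooth, color is green).

No, No, No, Yes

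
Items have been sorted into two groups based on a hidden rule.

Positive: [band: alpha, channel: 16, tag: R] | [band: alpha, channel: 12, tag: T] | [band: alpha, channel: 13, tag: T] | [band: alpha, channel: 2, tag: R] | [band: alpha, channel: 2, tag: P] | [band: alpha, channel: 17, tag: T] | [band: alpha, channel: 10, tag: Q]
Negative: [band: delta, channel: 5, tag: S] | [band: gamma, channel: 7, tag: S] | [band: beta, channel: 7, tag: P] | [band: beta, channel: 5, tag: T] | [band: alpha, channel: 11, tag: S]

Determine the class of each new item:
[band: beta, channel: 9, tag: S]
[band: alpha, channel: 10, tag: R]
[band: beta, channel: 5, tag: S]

Negative, Positive, Negative

The pattern is that an item is 'Positive' exactly when: band is alpha AND channel ≠ 11.
[band: beta, channel: 9, tag: S]: band is beta, channel = 9, fails this test → Negative. [band: alpha, channel: 10, tag: R]: band is alpha, channel = 10, meets the rule → Positive. [band: beta, channel: 5, tag: S]: band is beta, channel = 5, fails this test → Negative.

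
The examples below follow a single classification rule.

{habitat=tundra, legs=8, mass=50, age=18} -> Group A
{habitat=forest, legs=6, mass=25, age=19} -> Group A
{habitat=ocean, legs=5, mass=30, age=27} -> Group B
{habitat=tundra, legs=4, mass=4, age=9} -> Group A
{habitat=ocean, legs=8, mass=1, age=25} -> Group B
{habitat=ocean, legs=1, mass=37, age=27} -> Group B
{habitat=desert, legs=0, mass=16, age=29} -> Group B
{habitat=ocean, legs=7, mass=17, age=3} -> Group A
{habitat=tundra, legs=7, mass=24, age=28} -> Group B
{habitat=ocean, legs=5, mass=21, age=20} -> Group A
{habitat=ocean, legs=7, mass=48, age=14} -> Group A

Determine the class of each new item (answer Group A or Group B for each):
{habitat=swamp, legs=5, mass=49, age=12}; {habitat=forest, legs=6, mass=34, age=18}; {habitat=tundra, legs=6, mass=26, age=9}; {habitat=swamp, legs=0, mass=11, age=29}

The pattern is that an item is 'Group A' exactly when: age ≤ 20.
{habitat=swamp, legs=5, mass=49, age=12}: age = 12, passes → Group A. {habitat=forest, legs=6, mass=34, age=18}: age = 18, passes → Group A. {habitat=tundra, legs=6, mass=26, age=9}: age = 9, passes → Group A. {habitat=swamp, legs=0, mass=11, age=29}: age = 29, lacks this property → Group B.

Group A, Group A, Group A, Group B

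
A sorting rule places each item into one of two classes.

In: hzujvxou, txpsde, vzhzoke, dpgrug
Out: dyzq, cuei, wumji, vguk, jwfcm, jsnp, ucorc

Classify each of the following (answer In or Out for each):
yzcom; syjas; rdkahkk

Out, Out, In

The distinguishing property — length ≥ 6 — holds for all the 'In' cases and none of the 'Out' cases.
Out: yzcom, since length 5.
Out: syjas, since length 5.
In: rdkahkk, since length 7.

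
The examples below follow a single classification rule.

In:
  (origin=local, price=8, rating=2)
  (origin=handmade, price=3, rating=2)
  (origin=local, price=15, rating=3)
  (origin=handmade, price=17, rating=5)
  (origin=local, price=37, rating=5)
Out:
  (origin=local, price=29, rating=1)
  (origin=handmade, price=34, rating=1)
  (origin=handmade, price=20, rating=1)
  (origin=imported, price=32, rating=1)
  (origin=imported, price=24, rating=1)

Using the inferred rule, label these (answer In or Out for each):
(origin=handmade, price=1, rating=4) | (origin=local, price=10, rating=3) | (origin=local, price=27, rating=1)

Rule: rating ≥ 2. This holds for each 'In' example and fails for each 'Out' one.

In, In, Out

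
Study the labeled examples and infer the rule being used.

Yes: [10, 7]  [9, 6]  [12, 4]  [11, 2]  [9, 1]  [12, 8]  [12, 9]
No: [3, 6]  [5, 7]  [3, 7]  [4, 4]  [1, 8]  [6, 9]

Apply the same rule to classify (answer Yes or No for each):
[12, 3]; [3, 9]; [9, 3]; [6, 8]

Yes, No, Yes, No

The rule appears to be: first > second.
[12, 3]: 12 > 3 — satisfies this, so Yes.
[3, 9]: 3 < 9 — lacks this property, so No.
[9, 3]: 9 > 3 — satisfies this, so Yes.
[6, 8]: 6 < 8 — lacks this property, so No.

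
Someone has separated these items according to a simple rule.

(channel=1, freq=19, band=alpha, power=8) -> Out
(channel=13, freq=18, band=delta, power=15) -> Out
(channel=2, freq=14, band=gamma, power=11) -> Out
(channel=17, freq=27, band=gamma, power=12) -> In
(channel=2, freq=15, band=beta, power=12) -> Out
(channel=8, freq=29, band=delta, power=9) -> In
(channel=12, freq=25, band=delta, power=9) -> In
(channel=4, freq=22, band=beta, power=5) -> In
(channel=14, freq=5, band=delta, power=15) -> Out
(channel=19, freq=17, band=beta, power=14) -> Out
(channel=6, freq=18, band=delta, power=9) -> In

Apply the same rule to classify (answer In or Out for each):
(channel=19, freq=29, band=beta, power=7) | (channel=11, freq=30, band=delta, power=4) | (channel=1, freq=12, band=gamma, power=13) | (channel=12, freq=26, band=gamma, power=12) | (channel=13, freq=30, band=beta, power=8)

Every 'In' example satisfies: channel ≥ 4 AND power ≤ 12. None of the 'Out' examples do.
(channel=19, freq=29, band=beta, power=7): channel = 19, power = 7 — meets the rule, so In. (channel=11, freq=30, band=delta, power=4): channel = 11, power = 4 — meets the rule, so In. (channel=1, freq=12, band=gamma, power=13): channel = 1, power = 13 — does not satisfy this, so Out. (channel=12, freq=26, band=gamma, power=12): channel = 12, power = 12 — meets the rule, so In. (channel=13, freq=30, band=beta, power=8): channel = 13, power = 8 — meets the rule, so In.

In, In, Out, In, In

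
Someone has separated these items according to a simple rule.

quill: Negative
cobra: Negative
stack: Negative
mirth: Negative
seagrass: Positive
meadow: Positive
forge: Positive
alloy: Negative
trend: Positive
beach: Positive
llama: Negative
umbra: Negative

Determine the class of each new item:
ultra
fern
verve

Negative, Positive, Positive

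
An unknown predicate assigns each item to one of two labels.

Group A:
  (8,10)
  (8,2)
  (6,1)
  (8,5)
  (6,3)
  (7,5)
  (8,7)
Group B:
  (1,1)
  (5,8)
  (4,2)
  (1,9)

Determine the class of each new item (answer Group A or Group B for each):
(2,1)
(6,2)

'Group A' ⟺ first ≥ 6.
Group B: (2,1), since first 2. Group A: (6,2), since first 6.

Group B, Group A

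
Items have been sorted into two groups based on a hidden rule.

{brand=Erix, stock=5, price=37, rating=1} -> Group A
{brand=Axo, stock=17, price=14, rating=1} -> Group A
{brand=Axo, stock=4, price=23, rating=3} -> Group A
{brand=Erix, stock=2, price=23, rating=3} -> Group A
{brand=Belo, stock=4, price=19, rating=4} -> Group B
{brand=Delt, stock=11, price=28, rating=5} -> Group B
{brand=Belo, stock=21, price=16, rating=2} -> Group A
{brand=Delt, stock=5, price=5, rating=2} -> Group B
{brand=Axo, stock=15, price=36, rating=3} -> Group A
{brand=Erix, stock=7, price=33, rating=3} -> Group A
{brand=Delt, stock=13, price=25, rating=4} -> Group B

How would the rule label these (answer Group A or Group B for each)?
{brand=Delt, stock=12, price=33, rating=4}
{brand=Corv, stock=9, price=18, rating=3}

'Group A' ⟺ rating ≤ 3 AND price ≥ 14.
{brand=Delt, stock=12, price=33, rating=4} — rating = 4, price = 33, hence Group B.
{brand=Corv, stock=9, price=18, rating=3} — rating = 3, price = 18, hence Group A.

Group B, Group A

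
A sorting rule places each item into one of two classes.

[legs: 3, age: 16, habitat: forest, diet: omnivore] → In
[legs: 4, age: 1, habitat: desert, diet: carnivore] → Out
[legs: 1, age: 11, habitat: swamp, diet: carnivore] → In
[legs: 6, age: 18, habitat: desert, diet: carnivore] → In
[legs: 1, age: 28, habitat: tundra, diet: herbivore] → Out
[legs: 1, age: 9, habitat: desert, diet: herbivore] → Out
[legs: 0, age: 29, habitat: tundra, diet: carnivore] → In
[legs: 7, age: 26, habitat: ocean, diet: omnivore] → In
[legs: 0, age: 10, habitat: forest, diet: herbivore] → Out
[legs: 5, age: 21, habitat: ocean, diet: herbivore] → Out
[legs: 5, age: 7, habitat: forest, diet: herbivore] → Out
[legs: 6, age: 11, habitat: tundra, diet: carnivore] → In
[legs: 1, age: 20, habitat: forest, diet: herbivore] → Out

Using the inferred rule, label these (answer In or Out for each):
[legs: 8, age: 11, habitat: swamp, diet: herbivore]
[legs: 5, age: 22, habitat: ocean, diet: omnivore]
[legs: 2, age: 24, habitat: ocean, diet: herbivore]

Out, In, Out

All 'In' examples share one property — diet is not herbivore AND age ≥ 7 — and every 'Out' example lacks it.
[legs: 8, age: 11, habitat: swamp, diet: herbivore]: Out (diet is herbivore, age = 11).
[legs: 5, age: 22, habitat: ocean, diet: omnivore]: In (diet is omnivore, age = 22).
[legs: 2, age: 24, habitat: ocean, diet: herbivore]: Out (diet is herbivore, age = 24).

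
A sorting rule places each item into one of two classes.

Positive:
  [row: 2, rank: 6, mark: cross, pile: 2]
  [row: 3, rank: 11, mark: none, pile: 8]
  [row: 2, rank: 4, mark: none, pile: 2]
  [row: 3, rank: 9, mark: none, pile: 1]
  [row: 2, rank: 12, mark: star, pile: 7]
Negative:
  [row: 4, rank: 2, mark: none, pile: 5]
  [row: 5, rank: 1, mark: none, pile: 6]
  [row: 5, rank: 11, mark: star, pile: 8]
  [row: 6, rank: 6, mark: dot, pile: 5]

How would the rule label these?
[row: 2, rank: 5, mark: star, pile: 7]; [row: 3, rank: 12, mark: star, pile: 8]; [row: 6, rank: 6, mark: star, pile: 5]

Positive, Positive, Negative

Rule: row ≤ 3. This holds for each 'Positive' example and fails for each 'Negative' one.
Positive: [row: 2, rank: 5, mark: star, pile: 7], since row = 2.
Positive: [row: 3, rank: 12, mark: star, pile: 8], since row = 3.
Negative: [row: 6, rank: 6, mark: star, pile: 5], since row = 6.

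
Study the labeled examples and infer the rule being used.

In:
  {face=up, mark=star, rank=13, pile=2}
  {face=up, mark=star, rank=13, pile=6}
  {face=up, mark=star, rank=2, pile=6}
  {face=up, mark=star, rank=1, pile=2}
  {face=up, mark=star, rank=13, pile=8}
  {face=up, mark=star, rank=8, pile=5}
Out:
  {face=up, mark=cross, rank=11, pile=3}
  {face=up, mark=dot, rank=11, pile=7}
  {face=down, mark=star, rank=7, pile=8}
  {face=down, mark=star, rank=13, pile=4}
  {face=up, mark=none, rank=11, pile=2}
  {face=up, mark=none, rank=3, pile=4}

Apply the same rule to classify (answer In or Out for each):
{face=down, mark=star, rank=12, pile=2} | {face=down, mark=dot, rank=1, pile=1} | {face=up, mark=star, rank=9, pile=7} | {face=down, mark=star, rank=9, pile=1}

Out, Out, In, Out

One predicate separates the groups cleanly: face is up AND mark is star.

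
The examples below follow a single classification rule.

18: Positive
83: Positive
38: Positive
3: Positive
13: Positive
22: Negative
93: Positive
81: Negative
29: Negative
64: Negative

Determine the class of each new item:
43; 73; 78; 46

Positive, Positive, Positive, Negative

Rule: ≡ 3 (mod 5). This holds for each 'Positive' example and fails for each 'Negative' one.
43: Positive (43 mod 5 = 3). 73: Positive (73 mod 5 = 3). 78: Positive (78 mod 5 = 3). 46: Negative (46 mod 5 = 1).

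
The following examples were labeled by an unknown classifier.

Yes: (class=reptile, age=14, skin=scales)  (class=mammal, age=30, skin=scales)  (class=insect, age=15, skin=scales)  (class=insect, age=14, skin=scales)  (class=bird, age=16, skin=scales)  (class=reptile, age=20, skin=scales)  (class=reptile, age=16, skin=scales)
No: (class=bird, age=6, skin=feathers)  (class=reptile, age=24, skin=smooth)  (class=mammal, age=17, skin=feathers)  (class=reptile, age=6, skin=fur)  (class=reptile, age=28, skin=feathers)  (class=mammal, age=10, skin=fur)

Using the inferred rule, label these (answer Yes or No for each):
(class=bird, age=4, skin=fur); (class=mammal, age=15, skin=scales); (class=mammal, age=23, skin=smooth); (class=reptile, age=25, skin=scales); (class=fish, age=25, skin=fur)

No, Yes, No, Yes, No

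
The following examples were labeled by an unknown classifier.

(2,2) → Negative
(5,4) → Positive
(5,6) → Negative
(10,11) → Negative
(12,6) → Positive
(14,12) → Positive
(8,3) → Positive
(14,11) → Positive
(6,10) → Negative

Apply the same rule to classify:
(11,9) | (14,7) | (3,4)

Comparing the two groups points to one rule — first > second.
(11,9): 11 > 9, meets the rule → Positive.
(14,7): 14 > 7, meets the rule → Positive.
(3,4): 3 < 4, lacks this property → Negative.

Positive, Positive, Negative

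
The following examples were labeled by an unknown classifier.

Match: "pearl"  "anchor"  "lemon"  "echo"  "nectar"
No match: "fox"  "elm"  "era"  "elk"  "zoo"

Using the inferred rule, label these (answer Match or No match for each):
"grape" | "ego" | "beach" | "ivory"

Match, No match, Match, Match

Every 'Match' example satisfies: length ≥ 4. None of the 'No match' examples do.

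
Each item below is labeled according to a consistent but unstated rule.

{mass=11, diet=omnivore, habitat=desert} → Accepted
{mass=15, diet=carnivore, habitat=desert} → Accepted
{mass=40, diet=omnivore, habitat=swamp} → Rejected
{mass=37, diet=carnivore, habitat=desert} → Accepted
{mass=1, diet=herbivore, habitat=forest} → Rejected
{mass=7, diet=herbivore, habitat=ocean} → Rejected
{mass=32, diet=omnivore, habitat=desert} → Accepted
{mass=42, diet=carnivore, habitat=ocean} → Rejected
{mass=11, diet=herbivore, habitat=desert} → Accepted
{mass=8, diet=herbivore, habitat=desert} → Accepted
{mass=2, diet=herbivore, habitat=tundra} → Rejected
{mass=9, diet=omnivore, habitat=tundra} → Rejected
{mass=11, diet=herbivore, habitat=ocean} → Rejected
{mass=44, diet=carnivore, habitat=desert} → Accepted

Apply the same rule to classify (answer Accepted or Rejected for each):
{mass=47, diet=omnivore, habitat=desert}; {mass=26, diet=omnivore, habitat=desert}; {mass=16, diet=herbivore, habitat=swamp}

The common property of the 'Accepted' items is: habitat is desert. No 'Rejected' item has it.
Accepted: {mass=47, diet=omnivore, habitat=desert}, since habitat is desert.
Accepted: {mass=26, diet=omnivore, habitat=desert}, since habitat is desert.
Rejected: {mass=16, diet=herbivore, habitat=swamp}, since habitat is swamp.

Accepted, Accepted, Rejected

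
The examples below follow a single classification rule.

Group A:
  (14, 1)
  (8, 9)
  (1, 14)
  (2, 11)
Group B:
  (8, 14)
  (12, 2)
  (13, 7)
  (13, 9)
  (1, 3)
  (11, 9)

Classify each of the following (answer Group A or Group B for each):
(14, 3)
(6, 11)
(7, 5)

Group A, Group A, Group B

A rule that fits every label: sum is odd — true of each 'Group A' example, false of each 'Group B' one.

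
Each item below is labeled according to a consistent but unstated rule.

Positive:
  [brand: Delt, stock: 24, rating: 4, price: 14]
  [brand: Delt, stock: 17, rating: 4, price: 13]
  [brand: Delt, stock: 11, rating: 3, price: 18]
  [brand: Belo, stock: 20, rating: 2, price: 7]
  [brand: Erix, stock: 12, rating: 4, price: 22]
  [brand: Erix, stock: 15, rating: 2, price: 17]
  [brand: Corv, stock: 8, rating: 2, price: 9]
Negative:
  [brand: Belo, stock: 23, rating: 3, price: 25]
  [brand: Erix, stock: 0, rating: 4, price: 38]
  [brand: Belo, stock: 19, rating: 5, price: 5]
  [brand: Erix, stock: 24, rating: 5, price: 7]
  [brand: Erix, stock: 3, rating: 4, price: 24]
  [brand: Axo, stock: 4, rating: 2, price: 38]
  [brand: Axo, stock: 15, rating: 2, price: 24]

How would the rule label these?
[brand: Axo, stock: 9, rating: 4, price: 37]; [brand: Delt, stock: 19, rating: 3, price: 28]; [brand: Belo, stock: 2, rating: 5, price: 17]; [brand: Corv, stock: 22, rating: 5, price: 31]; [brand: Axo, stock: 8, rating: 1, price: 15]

Negative, Negative, Negative, Negative, Positive

'Positive' ⟺ rating ≤ 4 AND price ≤ 22.
[brand: Axo, stock: 9, rating: 4, price: 37]: rating = 4, price = 37 — doesn't qualify, so Negative. [brand: Delt, stock: 19, rating: 3, price: 28]: rating = 3, price = 28 — doesn't qualify, so Negative. [brand: Belo, stock: 2, rating: 5, price: 17]: rating = 5, price = 17 — doesn't qualify, so Negative. [brand: Corv, stock: 22, rating: 5, price: 31]: rating = 5, price = 31 — doesn't qualify, so Negative. [brand: Axo, stock: 8, rating: 1, price: 15]: rating = 1, price = 15 — has this property, so Positive.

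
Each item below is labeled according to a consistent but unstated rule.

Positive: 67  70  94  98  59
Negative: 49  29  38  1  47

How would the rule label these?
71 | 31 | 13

The pattern is that an item is 'Positive' exactly when: at least 59.
71: 71 ≥ 59 — checks out, so Positive.
31: 31 < 59 — fails this test, so Negative.
13: 13 < 59 — fails this test, so Negative.

Positive, Negative, Negative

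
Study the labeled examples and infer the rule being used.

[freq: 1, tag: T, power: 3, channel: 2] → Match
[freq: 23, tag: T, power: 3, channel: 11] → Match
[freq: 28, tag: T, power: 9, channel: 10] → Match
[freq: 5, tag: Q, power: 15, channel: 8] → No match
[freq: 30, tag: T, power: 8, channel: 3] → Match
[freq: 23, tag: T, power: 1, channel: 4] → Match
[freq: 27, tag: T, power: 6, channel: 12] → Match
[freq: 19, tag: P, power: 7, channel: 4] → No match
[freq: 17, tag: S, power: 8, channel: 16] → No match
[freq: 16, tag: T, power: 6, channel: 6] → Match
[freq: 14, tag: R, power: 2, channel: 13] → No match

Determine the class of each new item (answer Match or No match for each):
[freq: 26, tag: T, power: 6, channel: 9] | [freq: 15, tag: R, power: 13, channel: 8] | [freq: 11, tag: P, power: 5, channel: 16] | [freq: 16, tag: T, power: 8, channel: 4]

Match, No match, No match, Match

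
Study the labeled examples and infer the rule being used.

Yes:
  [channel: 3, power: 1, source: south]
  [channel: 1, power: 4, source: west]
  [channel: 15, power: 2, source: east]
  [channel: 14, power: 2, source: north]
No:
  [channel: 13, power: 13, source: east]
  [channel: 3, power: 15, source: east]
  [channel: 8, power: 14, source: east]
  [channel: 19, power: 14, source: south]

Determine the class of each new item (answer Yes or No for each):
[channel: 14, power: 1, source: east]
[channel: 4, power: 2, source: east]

Yes, Yes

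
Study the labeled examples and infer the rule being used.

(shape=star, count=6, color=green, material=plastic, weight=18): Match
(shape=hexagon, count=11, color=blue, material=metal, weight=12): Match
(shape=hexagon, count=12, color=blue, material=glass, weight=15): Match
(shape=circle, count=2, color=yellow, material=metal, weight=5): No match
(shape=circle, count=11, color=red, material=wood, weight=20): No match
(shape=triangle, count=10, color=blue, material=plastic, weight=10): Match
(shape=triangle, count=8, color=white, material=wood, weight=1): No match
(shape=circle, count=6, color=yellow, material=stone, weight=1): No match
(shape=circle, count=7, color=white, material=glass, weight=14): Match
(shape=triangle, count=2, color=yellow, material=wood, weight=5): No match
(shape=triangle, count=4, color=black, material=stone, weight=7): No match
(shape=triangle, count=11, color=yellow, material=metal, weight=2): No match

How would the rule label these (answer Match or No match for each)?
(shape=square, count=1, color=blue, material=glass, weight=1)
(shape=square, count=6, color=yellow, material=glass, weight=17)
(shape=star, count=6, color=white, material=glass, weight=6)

The pattern is that an item is 'Match' exactly when: weight ≥ 10 AND weight ≤ 18.
No match: (shape=square, count=1, color=blue, material=glass, weight=1), since weight = 1. Match: (shape=square, count=6, color=yellow, material=glass, weight=17), since weight = 17. No match: (shape=star, count=6, color=white, material=glass, weight=6), since weight = 6.

No match, Match, No match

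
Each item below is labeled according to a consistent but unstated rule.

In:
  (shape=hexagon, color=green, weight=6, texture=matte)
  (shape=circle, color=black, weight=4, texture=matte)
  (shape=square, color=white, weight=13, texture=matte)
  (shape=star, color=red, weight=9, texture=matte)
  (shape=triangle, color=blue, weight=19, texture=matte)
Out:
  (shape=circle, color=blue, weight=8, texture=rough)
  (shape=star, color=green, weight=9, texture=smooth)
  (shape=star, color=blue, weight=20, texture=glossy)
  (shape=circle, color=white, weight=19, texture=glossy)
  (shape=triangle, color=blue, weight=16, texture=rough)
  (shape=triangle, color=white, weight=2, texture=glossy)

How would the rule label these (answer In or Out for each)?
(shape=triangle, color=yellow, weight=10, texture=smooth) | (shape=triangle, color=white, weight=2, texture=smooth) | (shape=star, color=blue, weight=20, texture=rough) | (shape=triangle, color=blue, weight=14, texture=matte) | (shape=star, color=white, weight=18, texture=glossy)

Out, Out, Out, In, Out

The pattern is that an item is 'In' exactly when: texture is matte.
(shape=triangle, color=yellow, weight=10, texture=smooth): Out (texture is smooth).
(shape=triangle, color=white, weight=2, texture=smooth): Out (texture is smooth).
(shape=star, color=blue, weight=20, texture=rough): Out (texture is rough).
(shape=triangle, color=blue, weight=14, texture=matte): In (texture is matte).
(shape=star, color=white, weight=18, texture=glossy): Out (texture is glossy).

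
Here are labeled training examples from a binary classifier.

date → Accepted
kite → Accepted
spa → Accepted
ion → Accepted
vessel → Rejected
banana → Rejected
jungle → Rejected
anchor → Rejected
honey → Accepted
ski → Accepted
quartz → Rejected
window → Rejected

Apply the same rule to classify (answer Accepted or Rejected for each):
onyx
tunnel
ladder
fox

The common property of the 'Accepted' items is: length ≤ 5. No 'Rejected' item has it.
onyx: Accepted (length 4).
tunnel: Rejected (length 6).
ladder: Rejected (length 6).
fox: Accepted (length 3).

Accepted, Rejected, Rejected, Accepted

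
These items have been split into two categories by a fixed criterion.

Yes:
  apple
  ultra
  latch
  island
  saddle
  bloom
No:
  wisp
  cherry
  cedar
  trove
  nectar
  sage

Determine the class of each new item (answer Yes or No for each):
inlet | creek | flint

Yes, No, Yes

One predicate separates the groups cleanly: contains 'l'.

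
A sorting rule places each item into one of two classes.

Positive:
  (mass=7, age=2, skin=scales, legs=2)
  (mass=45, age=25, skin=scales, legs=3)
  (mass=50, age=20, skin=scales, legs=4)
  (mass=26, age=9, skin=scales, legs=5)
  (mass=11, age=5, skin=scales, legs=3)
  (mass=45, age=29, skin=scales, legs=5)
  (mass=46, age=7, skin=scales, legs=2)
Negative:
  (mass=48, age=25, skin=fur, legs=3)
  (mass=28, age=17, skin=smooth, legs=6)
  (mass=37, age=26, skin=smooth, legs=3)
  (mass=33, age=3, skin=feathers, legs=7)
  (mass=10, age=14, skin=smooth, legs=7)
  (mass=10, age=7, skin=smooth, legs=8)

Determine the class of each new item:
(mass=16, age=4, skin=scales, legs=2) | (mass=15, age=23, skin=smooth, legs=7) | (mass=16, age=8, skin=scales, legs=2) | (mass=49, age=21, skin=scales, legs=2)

Positive, Negative, Positive, Positive

One predicate separates the groups cleanly: skin is scales.
(mass=16, age=4, skin=scales, legs=2) — skin is scales, hence Positive. (mass=15, age=23, skin=smooth, legs=7) — skin is smooth, hence Negative. (mass=16, age=8, skin=scales, legs=2) — skin is scales, hence Positive. (mass=49, age=21, skin=scales, legs=2) — skin is scales, hence Positive.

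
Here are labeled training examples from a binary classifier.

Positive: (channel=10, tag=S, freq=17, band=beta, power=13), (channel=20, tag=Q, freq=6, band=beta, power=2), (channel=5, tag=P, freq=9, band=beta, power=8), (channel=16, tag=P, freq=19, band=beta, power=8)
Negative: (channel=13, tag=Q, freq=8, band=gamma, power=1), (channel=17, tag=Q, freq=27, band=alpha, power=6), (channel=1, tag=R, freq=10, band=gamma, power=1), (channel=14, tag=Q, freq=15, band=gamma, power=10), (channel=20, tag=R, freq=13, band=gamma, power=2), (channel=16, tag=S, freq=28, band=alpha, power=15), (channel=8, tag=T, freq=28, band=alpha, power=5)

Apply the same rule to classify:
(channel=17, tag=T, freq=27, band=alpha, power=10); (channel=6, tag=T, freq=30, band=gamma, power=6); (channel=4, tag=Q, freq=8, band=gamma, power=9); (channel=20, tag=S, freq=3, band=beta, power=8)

Negative, Negative, Negative, Positive

All 'Positive' examples share one property — band is beta — and every 'Negative' example lacks it.
(channel=17, tag=T, freq=27, band=alpha, power=10) — band is alpha, hence Negative. (channel=6, tag=T, freq=30, band=gamma, power=6) — band is gamma, hence Negative. (channel=4, tag=Q, freq=8, band=gamma, power=9) — band is gamma, hence Negative. (channel=20, tag=S, freq=3, band=beta, power=8) — band is beta, hence Positive.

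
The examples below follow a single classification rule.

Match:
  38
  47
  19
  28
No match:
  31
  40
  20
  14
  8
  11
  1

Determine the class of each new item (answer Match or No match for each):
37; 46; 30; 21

Match, Match, No match, No match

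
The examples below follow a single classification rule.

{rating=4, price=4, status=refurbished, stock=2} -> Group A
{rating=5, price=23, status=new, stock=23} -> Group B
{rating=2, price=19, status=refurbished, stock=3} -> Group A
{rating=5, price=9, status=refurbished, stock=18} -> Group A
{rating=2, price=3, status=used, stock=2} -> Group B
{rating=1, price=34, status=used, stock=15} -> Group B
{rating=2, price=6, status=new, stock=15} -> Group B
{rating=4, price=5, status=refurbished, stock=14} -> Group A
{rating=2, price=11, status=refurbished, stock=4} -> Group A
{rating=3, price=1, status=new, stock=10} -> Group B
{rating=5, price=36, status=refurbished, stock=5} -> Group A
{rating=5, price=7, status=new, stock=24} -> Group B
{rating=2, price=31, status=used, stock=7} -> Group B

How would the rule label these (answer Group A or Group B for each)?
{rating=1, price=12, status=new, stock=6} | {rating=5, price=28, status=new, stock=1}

Group B, Group B

'Group A' ⟺ status is refurbished.
{rating=1, price=12, status=new, stock=6}: Group B (status is new). {rating=5, price=28, status=new, stock=1}: Group B (status is new).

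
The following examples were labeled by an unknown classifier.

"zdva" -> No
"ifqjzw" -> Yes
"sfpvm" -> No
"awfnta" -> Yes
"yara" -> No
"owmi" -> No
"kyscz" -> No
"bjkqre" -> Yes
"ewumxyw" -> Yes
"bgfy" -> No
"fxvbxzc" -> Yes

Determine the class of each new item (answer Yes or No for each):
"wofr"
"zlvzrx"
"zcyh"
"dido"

The classifier is using: length ≥ 6.
"wofr": length 4, fails this test → No.
"zlvzrx": length 6, has this property → Yes.
"zcyh": length 4, fails this test → No.
"dido": length 4, fails this test → No.

No, Yes, No, No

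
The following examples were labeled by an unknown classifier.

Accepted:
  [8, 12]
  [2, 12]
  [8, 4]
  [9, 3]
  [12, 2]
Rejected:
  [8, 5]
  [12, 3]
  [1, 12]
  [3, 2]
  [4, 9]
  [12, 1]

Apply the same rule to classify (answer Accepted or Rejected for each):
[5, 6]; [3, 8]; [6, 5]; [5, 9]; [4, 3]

Rejected, Rejected, Rejected, Accepted, Rejected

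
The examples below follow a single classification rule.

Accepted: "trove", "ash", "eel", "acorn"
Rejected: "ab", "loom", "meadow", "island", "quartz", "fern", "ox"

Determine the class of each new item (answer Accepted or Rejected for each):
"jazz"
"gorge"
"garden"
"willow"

The distinguishing property — odd length — holds for all the 'Accepted' cases and none of the 'Rejected' cases.
"jazz" — length 4, hence Rejected. "gorge" — length 5, hence Accepted. "garden" — length 6, hence Rejected. "willow" — length 6, hence Rejected.

Rejected, Accepted, Rejected, Rejected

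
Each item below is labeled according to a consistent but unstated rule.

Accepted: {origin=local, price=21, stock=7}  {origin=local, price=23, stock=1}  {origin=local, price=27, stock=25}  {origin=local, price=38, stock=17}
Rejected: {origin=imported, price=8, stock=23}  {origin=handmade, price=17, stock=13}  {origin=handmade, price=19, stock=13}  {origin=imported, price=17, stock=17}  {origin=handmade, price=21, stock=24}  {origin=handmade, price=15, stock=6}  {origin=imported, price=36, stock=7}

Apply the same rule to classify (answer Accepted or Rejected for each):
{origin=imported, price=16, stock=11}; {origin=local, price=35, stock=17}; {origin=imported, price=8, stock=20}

'Accepted' ⟺ origin is local.
{origin=imported, price=16, stock=11}: origin is imported — doesn't qualify, so Rejected.
{origin=local, price=35, stock=17}: origin is local — has this property, so Accepted.
{origin=imported, price=8, stock=20}: origin is imported — doesn't qualify, so Rejected.

Rejected, Accepted, Rejected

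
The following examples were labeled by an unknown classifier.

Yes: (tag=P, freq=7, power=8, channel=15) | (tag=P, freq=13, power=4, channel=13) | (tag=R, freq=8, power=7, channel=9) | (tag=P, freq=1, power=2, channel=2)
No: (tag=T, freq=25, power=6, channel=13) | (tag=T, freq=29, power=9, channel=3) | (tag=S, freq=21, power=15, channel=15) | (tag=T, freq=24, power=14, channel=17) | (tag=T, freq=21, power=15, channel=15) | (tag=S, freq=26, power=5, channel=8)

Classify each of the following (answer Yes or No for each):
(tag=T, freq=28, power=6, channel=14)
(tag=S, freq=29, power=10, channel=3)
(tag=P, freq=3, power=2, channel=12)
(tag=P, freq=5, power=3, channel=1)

No, No, Yes, Yes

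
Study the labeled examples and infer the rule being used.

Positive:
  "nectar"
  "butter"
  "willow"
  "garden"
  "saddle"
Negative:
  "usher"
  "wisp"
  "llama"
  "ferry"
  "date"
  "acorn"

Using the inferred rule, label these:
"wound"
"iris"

The common property of the 'Positive' items is: length 6. No 'Negative' item has it.
"wound": Negative (length 5).
"iris": Negative (length 4).

Negative, Negative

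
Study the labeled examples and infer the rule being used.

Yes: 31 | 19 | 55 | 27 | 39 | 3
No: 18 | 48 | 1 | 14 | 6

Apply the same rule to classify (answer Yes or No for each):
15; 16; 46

Yes, No, No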